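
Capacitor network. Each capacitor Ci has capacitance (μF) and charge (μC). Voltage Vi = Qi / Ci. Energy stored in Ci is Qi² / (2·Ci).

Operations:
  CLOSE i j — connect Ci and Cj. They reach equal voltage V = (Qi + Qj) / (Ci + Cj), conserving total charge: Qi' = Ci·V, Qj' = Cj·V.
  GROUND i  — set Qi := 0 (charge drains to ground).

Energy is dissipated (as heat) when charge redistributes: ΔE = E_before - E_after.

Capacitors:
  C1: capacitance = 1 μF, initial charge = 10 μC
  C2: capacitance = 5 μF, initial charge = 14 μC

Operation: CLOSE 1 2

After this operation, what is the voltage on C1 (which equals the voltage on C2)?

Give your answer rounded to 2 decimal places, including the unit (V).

Initial: C1(1μF, Q=10μC, V=10.00V), C2(5μF, Q=14μC, V=2.80V)
Op 1: CLOSE 1-2: Q_total=24.00, C_total=6.00, V=4.00; Q1=4.00, Q2=20.00; dissipated=21.600

Answer: 4.00 V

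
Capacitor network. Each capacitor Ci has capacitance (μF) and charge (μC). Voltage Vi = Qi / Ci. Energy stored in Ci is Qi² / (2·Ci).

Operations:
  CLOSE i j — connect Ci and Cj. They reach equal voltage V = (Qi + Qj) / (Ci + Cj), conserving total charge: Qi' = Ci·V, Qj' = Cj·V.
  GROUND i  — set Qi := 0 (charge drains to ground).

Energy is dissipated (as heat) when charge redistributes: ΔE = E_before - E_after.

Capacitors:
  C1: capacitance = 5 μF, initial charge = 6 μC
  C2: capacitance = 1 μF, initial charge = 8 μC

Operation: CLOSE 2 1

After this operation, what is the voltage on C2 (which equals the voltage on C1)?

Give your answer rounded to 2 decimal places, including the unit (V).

Answer: 2.33 V

Derivation:
Initial: C1(5μF, Q=6μC, V=1.20V), C2(1μF, Q=8μC, V=8.00V)
Op 1: CLOSE 2-1: Q_total=14.00, C_total=6.00, V=2.33; Q2=2.33, Q1=11.67; dissipated=19.267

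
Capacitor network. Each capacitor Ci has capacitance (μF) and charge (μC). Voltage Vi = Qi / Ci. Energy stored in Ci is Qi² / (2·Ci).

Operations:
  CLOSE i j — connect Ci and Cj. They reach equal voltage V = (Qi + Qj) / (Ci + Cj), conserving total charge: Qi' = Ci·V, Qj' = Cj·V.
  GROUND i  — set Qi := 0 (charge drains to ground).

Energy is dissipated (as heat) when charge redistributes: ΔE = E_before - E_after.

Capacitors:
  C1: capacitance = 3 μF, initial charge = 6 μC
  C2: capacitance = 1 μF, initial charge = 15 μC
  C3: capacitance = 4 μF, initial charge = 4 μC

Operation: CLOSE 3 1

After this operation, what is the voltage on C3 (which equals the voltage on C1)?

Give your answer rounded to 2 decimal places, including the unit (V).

Answer: 1.43 V

Derivation:
Initial: C1(3μF, Q=6μC, V=2.00V), C2(1μF, Q=15μC, V=15.00V), C3(4μF, Q=4μC, V=1.00V)
Op 1: CLOSE 3-1: Q_total=10.00, C_total=7.00, V=1.43; Q3=5.71, Q1=4.29; dissipated=0.857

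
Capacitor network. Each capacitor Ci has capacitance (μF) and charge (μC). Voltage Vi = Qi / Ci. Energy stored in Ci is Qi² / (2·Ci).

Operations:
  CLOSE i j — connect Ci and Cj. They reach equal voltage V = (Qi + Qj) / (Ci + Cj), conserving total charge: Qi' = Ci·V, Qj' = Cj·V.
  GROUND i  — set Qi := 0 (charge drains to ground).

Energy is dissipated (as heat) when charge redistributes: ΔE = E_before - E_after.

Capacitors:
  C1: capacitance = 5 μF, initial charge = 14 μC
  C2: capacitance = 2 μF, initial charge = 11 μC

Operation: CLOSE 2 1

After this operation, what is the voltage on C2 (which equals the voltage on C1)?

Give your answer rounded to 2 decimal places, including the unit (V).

Answer: 3.57 V

Derivation:
Initial: C1(5μF, Q=14μC, V=2.80V), C2(2μF, Q=11μC, V=5.50V)
Op 1: CLOSE 2-1: Q_total=25.00, C_total=7.00, V=3.57; Q2=7.14, Q1=17.86; dissipated=5.207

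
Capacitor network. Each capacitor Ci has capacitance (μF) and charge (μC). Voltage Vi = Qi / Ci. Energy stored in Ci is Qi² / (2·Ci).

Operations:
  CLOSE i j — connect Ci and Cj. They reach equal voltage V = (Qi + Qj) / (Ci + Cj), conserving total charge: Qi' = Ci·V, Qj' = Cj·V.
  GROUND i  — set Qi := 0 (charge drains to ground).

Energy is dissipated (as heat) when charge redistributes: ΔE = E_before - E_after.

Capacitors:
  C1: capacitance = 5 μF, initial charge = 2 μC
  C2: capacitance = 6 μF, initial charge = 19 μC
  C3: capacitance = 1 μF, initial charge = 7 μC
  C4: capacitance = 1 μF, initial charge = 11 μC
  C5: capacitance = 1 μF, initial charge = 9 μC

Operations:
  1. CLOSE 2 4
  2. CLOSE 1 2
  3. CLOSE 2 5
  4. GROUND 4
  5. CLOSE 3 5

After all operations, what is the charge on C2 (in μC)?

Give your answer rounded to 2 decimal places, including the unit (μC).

Answer: 20.67 μC

Derivation:
Initial: C1(5μF, Q=2μC, V=0.40V), C2(6μF, Q=19μC, V=3.17V), C3(1μF, Q=7μC, V=7.00V), C4(1μF, Q=11μC, V=11.00V), C5(1μF, Q=9μC, V=9.00V)
Op 1: CLOSE 2-4: Q_total=30.00, C_total=7.00, V=4.29; Q2=25.71, Q4=4.29; dissipated=26.298
Op 2: CLOSE 1-2: Q_total=27.71, C_total=11.00, V=2.52; Q1=12.60, Q2=15.12; dissipated=20.589
Op 3: CLOSE 2-5: Q_total=24.12, C_total=7.00, V=3.45; Q2=20.67, Q5=3.45; dissipated=17.999
Op 4: GROUND 4: Q4=0; energy lost=9.184
Op 5: CLOSE 3-5: Q_total=10.45, C_total=2.00, V=5.22; Q3=5.22, Q5=5.22; dissipated=3.159
Final charges: Q1=12.60, Q2=20.67, Q3=5.22, Q4=0.00, Q5=5.22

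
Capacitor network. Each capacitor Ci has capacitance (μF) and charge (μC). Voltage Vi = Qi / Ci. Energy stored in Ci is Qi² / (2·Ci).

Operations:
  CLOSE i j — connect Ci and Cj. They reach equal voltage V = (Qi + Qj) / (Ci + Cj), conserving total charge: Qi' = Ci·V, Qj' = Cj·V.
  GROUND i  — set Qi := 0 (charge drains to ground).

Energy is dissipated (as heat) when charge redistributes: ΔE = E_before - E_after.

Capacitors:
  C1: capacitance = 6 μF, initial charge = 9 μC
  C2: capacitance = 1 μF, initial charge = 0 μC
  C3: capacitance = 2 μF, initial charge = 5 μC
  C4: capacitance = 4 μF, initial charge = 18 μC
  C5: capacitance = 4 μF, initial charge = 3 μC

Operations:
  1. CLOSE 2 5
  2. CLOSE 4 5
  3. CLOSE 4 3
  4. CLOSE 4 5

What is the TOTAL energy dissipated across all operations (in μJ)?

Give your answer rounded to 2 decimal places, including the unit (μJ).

Initial: C1(6μF, Q=9μC, V=1.50V), C2(1μF, Q=0μC, V=0.00V), C3(2μF, Q=5μC, V=2.50V), C4(4μF, Q=18μC, V=4.50V), C5(4μF, Q=3μC, V=0.75V)
Op 1: CLOSE 2-5: Q_total=3.00, C_total=5.00, V=0.60; Q2=0.60, Q5=2.40; dissipated=0.225
Op 2: CLOSE 4-5: Q_total=20.40, C_total=8.00, V=2.55; Q4=10.20, Q5=10.20; dissipated=15.210
Op 3: CLOSE 4-3: Q_total=15.20, C_total=6.00, V=2.53; Q4=10.13, Q3=5.07; dissipated=0.002
Op 4: CLOSE 4-5: Q_total=20.33, C_total=8.00, V=2.54; Q4=10.17, Q5=10.17; dissipated=0.000
Total dissipated: 15.437 μJ

Answer: 15.44 μJ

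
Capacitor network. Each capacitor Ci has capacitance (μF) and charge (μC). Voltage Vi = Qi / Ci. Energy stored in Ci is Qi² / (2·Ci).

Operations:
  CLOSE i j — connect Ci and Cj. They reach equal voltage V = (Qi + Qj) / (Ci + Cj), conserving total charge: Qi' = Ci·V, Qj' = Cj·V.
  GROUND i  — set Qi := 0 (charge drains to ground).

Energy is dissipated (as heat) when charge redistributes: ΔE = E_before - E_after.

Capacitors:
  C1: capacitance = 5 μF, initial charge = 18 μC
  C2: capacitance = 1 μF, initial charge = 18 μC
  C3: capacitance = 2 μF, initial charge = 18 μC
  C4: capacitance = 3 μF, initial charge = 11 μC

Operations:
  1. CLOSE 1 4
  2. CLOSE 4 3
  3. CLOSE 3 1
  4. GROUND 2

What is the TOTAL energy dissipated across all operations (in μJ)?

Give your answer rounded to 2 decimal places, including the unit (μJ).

Initial: C1(5μF, Q=18μC, V=3.60V), C2(1μF, Q=18μC, V=18.00V), C3(2μF, Q=18μC, V=9.00V), C4(3μF, Q=11μC, V=3.67V)
Op 1: CLOSE 1-4: Q_total=29.00, C_total=8.00, V=3.62; Q1=18.12, Q4=10.88; dissipated=0.004
Op 2: CLOSE 4-3: Q_total=28.88, C_total=5.00, V=5.78; Q4=17.32, Q3=11.55; dissipated=17.334
Op 3: CLOSE 3-1: Q_total=29.68, C_total=7.00, V=4.24; Q3=8.48, Q1=21.20; dissipated=3.302
Op 4: GROUND 2: Q2=0; energy lost=162.000
Total dissipated: 182.640 μJ

Answer: 182.64 μJ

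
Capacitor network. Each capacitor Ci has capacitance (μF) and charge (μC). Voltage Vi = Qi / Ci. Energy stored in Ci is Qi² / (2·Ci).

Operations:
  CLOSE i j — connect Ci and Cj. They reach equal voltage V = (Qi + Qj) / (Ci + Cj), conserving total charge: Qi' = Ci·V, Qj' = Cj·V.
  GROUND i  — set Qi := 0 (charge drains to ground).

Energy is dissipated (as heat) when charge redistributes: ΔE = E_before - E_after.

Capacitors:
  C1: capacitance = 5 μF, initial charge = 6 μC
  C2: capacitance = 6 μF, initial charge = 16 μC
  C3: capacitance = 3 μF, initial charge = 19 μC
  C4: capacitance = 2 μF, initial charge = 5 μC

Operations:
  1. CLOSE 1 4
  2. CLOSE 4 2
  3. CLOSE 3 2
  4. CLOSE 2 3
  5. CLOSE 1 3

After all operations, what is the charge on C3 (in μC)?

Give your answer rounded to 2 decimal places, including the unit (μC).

Initial: C1(5μF, Q=6μC, V=1.20V), C2(6μF, Q=16μC, V=2.67V), C3(3μF, Q=19μC, V=6.33V), C4(2μF, Q=5μC, V=2.50V)
Op 1: CLOSE 1-4: Q_total=11.00, C_total=7.00, V=1.57; Q1=7.86, Q4=3.14; dissipated=1.207
Op 2: CLOSE 4-2: Q_total=19.14, C_total=8.00, V=2.39; Q4=4.79, Q2=14.36; dissipated=0.900
Op 3: CLOSE 3-2: Q_total=33.36, C_total=9.00, V=3.71; Q3=11.12, Q2=22.24; dissipated=15.527
Op 4: CLOSE 2-3: Q_total=33.36, C_total=9.00, V=3.71; Q2=22.24, Q3=11.12; dissipated=0.000
Op 5: CLOSE 1-3: Q_total=18.98, C_total=8.00, V=2.37; Q1=11.86, Q3=7.12; dissipated=4.273
Final charges: Q1=11.86, Q2=22.24, Q3=7.12, Q4=4.79

Answer: 7.12 μC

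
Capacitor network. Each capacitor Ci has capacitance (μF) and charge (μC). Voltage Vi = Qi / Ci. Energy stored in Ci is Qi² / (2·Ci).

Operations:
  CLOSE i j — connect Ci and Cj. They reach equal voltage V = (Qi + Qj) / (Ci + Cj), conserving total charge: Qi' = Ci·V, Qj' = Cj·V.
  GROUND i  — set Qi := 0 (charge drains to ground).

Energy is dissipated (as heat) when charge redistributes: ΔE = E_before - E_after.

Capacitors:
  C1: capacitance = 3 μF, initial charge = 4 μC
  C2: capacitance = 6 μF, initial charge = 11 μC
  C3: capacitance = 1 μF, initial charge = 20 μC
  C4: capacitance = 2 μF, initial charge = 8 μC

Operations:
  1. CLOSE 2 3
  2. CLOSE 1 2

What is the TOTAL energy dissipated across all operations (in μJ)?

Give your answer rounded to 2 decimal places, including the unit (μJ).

Initial: C1(3μF, Q=4μC, V=1.33V), C2(6μF, Q=11μC, V=1.83V), C3(1μF, Q=20μC, V=20.00V), C4(2μF, Q=8μC, V=4.00V)
Op 1: CLOSE 2-3: Q_total=31.00, C_total=7.00, V=4.43; Q2=26.57, Q3=4.43; dissipated=141.440
Op 2: CLOSE 1-2: Q_total=30.57, C_total=9.00, V=3.40; Q1=10.19, Q2=20.38; dissipated=9.580
Total dissipated: 151.021 μJ

Answer: 151.02 μJ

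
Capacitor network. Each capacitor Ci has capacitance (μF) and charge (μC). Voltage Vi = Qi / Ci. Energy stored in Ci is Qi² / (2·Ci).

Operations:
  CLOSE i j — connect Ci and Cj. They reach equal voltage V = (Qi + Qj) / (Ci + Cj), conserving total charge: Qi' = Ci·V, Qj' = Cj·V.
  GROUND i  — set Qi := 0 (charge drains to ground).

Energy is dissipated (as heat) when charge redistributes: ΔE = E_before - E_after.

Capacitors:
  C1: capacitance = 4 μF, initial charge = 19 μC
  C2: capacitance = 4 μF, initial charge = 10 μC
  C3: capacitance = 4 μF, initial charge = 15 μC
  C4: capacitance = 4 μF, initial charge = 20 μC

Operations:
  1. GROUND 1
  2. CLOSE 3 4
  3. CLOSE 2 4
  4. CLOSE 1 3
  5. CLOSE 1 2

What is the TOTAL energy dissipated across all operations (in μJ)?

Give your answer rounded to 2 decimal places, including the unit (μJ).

Initial: C1(4μF, Q=19μC, V=4.75V), C2(4μF, Q=10μC, V=2.50V), C3(4μF, Q=15μC, V=3.75V), C4(4μF, Q=20μC, V=5.00V)
Op 1: GROUND 1: Q1=0; energy lost=45.125
Op 2: CLOSE 3-4: Q_total=35.00, C_total=8.00, V=4.38; Q3=17.50, Q4=17.50; dissipated=1.562
Op 3: CLOSE 2-4: Q_total=27.50, C_total=8.00, V=3.44; Q2=13.75, Q4=13.75; dissipated=3.516
Op 4: CLOSE 1-3: Q_total=17.50, C_total=8.00, V=2.19; Q1=8.75, Q3=8.75; dissipated=19.141
Op 5: CLOSE 1-2: Q_total=22.50, C_total=8.00, V=2.81; Q1=11.25, Q2=11.25; dissipated=1.562
Total dissipated: 70.906 μJ

Answer: 70.91 μJ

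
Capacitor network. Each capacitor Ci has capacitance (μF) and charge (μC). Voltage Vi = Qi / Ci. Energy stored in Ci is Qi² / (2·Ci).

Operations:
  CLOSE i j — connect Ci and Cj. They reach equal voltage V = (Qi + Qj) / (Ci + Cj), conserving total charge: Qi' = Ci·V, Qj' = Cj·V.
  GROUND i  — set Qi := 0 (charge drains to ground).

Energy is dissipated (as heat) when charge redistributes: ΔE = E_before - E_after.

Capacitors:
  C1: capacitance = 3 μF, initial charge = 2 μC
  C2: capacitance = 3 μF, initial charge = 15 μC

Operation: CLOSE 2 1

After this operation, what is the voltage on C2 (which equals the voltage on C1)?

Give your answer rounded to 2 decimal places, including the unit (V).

Answer: 2.83 V

Derivation:
Initial: C1(3μF, Q=2μC, V=0.67V), C2(3μF, Q=15μC, V=5.00V)
Op 1: CLOSE 2-1: Q_total=17.00, C_total=6.00, V=2.83; Q2=8.50, Q1=8.50; dissipated=14.083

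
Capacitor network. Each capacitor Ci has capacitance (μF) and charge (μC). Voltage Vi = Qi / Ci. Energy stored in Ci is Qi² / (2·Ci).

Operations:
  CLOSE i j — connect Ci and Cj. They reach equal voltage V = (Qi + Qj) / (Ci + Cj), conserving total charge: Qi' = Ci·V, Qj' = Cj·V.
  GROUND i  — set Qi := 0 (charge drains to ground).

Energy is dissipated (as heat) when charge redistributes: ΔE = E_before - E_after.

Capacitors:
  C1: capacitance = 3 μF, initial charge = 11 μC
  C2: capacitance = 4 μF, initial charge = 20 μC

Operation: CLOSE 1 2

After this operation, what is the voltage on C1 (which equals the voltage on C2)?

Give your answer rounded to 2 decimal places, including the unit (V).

Answer: 4.43 V

Derivation:
Initial: C1(3μF, Q=11μC, V=3.67V), C2(4μF, Q=20μC, V=5.00V)
Op 1: CLOSE 1-2: Q_total=31.00, C_total=7.00, V=4.43; Q1=13.29, Q2=17.71; dissipated=1.524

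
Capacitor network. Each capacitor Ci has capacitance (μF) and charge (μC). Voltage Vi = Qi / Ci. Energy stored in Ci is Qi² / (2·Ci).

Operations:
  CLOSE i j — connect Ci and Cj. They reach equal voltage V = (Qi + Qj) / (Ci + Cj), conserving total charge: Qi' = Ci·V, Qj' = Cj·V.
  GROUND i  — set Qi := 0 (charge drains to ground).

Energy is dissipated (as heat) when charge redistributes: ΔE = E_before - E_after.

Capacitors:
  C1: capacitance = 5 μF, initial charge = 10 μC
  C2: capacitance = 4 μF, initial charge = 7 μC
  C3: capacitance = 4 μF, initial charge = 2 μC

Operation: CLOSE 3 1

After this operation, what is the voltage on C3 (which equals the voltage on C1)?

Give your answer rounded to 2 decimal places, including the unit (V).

Initial: C1(5μF, Q=10μC, V=2.00V), C2(4μF, Q=7μC, V=1.75V), C3(4μF, Q=2μC, V=0.50V)
Op 1: CLOSE 3-1: Q_total=12.00, C_total=9.00, V=1.33; Q3=5.33, Q1=6.67; dissipated=2.500

Answer: 1.33 V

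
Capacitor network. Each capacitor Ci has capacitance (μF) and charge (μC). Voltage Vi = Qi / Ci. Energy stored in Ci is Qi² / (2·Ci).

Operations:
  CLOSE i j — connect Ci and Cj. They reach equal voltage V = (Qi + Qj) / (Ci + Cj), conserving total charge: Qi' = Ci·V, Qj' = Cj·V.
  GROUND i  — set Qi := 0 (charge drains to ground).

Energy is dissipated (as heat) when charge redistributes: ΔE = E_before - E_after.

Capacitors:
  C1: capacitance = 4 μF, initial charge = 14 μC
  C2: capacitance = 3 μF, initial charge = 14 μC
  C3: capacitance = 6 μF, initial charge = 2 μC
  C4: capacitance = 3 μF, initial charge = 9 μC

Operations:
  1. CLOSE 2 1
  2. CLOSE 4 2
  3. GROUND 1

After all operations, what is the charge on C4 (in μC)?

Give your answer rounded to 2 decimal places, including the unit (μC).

Answer: 10.50 μC

Derivation:
Initial: C1(4μF, Q=14μC, V=3.50V), C2(3μF, Q=14μC, V=4.67V), C3(6μF, Q=2μC, V=0.33V), C4(3μF, Q=9μC, V=3.00V)
Op 1: CLOSE 2-1: Q_total=28.00, C_total=7.00, V=4.00; Q2=12.00, Q1=16.00; dissipated=1.167
Op 2: CLOSE 4-2: Q_total=21.00, C_total=6.00, V=3.50; Q4=10.50, Q2=10.50; dissipated=0.750
Op 3: GROUND 1: Q1=0; energy lost=32.000
Final charges: Q1=0.00, Q2=10.50, Q3=2.00, Q4=10.50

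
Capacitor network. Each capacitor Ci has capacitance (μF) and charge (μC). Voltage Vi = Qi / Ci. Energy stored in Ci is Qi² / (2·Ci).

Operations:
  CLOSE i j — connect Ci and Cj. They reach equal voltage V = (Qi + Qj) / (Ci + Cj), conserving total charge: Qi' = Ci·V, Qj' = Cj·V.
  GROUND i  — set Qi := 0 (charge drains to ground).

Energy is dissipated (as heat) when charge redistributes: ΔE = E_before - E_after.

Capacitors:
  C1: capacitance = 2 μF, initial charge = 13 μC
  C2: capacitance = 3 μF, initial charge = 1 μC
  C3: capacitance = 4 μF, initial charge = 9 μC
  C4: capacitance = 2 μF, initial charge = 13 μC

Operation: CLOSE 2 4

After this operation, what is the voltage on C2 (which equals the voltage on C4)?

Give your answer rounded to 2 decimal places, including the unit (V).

Answer: 2.80 V

Derivation:
Initial: C1(2μF, Q=13μC, V=6.50V), C2(3μF, Q=1μC, V=0.33V), C3(4μF, Q=9μC, V=2.25V), C4(2μF, Q=13μC, V=6.50V)
Op 1: CLOSE 2-4: Q_total=14.00, C_total=5.00, V=2.80; Q2=8.40, Q4=5.60; dissipated=22.817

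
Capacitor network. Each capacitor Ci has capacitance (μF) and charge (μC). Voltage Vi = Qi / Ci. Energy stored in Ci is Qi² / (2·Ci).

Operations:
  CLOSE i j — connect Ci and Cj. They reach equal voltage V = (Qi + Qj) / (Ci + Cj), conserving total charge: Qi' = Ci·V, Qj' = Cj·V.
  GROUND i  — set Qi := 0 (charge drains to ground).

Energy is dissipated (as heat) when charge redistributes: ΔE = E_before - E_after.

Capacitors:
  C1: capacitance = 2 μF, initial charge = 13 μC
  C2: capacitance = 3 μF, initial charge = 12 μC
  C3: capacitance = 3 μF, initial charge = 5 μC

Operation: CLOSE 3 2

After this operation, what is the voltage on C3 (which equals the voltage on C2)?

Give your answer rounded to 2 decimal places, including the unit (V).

Initial: C1(2μF, Q=13μC, V=6.50V), C2(3μF, Q=12μC, V=4.00V), C3(3μF, Q=5μC, V=1.67V)
Op 1: CLOSE 3-2: Q_total=17.00, C_total=6.00, V=2.83; Q3=8.50, Q2=8.50; dissipated=4.083

Answer: 2.83 V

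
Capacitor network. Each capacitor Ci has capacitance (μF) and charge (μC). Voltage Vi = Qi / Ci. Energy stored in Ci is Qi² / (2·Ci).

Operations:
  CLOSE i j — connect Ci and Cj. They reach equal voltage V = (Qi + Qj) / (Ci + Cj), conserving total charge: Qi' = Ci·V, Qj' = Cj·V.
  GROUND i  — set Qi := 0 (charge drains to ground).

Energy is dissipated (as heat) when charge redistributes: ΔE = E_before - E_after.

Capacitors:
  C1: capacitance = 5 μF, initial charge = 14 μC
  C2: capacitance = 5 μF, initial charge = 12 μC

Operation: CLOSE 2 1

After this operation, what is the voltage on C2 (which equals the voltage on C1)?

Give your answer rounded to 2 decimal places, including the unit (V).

Answer: 2.60 V

Derivation:
Initial: C1(5μF, Q=14μC, V=2.80V), C2(5μF, Q=12μC, V=2.40V)
Op 1: CLOSE 2-1: Q_total=26.00, C_total=10.00, V=2.60; Q2=13.00, Q1=13.00; dissipated=0.200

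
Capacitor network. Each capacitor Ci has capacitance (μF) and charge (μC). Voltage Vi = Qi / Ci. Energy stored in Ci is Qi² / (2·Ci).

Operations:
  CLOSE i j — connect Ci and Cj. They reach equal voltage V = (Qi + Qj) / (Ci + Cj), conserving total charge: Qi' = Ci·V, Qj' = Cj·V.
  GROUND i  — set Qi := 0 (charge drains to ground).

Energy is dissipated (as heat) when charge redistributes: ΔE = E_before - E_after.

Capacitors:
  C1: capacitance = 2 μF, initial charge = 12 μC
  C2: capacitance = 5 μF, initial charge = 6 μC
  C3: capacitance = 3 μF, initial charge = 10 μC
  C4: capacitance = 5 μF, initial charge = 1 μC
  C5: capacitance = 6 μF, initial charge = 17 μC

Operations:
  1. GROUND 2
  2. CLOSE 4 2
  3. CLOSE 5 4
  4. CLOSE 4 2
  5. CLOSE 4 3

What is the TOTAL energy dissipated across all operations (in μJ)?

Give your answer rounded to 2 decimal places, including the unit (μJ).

Answer: 22.42 μJ

Derivation:
Initial: C1(2μF, Q=12μC, V=6.00V), C2(5μF, Q=6μC, V=1.20V), C3(3μF, Q=10μC, V=3.33V), C4(5μF, Q=1μC, V=0.20V), C5(6μF, Q=17μC, V=2.83V)
Op 1: GROUND 2: Q2=0; energy lost=3.600
Op 2: CLOSE 4-2: Q_total=1.00, C_total=10.00, V=0.10; Q4=0.50, Q2=0.50; dissipated=0.050
Op 3: CLOSE 5-4: Q_total=17.50, C_total=11.00, V=1.59; Q5=9.55, Q4=7.95; dissipated=10.188
Op 4: CLOSE 4-2: Q_total=8.45, C_total=10.00, V=0.85; Q4=4.23, Q2=4.23; dissipated=2.779
Op 5: CLOSE 4-3: Q_total=14.23, C_total=8.00, V=1.78; Q4=8.89, Q3=5.34; dissipated=5.803
Total dissipated: 22.419 μJ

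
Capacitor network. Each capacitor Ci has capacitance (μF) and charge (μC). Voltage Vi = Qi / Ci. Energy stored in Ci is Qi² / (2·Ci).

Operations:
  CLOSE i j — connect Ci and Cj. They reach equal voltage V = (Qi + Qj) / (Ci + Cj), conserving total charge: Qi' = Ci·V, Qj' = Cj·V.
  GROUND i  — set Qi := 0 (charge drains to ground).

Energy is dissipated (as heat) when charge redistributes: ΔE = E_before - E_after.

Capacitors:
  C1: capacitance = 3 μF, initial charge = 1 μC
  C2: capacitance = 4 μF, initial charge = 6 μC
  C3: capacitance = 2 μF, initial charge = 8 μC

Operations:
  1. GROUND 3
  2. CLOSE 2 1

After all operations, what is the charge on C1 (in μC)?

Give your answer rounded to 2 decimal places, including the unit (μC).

Initial: C1(3μF, Q=1μC, V=0.33V), C2(4μF, Q=6μC, V=1.50V), C3(2μF, Q=8μC, V=4.00V)
Op 1: GROUND 3: Q3=0; energy lost=16.000
Op 2: CLOSE 2-1: Q_total=7.00, C_total=7.00, V=1.00; Q2=4.00, Q1=3.00; dissipated=1.167
Final charges: Q1=3.00, Q2=4.00, Q3=0.00

Answer: 3.00 μC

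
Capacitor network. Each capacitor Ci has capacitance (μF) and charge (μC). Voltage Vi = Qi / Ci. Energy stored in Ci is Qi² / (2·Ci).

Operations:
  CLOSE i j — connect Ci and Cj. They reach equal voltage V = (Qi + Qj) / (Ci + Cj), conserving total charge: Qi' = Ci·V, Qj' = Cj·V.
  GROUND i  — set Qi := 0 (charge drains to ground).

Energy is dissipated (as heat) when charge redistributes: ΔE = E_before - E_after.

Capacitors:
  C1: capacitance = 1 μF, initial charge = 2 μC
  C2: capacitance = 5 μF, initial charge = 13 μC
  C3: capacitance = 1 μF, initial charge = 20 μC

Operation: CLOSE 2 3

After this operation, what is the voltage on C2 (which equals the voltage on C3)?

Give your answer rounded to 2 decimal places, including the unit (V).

Answer: 5.50 V

Derivation:
Initial: C1(1μF, Q=2μC, V=2.00V), C2(5μF, Q=13μC, V=2.60V), C3(1μF, Q=20μC, V=20.00V)
Op 1: CLOSE 2-3: Q_total=33.00, C_total=6.00, V=5.50; Q2=27.50, Q3=5.50; dissipated=126.150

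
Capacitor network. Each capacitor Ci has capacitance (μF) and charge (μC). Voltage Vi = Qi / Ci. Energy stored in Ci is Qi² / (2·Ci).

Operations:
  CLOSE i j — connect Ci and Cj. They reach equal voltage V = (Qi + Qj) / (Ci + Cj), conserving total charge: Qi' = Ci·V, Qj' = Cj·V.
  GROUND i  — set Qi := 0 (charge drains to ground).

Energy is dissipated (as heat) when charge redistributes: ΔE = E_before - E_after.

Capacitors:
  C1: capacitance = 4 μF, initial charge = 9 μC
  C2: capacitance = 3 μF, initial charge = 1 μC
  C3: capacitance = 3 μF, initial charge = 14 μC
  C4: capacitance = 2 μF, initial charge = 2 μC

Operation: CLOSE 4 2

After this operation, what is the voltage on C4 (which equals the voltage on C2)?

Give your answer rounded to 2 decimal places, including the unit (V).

Initial: C1(4μF, Q=9μC, V=2.25V), C2(3μF, Q=1μC, V=0.33V), C3(3μF, Q=14μC, V=4.67V), C4(2μF, Q=2μC, V=1.00V)
Op 1: CLOSE 4-2: Q_total=3.00, C_total=5.00, V=0.60; Q4=1.20, Q2=1.80; dissipated=0.267

Answer: 0.60 V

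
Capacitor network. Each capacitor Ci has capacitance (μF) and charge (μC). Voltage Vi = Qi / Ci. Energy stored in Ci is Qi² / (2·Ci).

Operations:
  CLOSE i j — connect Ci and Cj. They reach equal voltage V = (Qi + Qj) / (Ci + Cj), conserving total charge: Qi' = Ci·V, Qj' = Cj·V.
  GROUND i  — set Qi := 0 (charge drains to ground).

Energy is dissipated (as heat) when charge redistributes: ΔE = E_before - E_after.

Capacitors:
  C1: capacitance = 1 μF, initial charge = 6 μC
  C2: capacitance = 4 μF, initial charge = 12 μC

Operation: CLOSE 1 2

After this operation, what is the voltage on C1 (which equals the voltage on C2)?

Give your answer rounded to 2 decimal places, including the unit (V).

Answer: 3.60 V

Derivation:
Initial: C1(1μF, Q=6μC, V=6.00V), C2(4μF, Q=12μC, V=3.00V)
Op 1: CLOSE 1-2: Q_total=18.00, C_total=5.00, V=3.60; Q1=3.60, Q2=14.40; dissipated=3.600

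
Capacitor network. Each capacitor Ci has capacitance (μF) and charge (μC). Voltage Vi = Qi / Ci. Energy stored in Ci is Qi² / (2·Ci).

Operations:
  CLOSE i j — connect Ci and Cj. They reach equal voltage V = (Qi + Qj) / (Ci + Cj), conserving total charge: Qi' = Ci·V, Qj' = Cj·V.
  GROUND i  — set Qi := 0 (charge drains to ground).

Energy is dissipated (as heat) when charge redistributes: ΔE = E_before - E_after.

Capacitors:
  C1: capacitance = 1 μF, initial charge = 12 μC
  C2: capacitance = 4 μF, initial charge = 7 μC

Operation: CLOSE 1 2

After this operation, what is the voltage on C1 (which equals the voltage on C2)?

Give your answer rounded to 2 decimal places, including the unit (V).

Initial: C1(1μF, Q=12μC, V=12.00V), C2(4μF, Q=7μC, V=1.75V)
Op 1: CLOSE 1-2: Q_total=19.00, C_total=5.00, V=3.80; Q1=3.80, Q2=15.20; dissipated=42.025

Answer: 3.80 V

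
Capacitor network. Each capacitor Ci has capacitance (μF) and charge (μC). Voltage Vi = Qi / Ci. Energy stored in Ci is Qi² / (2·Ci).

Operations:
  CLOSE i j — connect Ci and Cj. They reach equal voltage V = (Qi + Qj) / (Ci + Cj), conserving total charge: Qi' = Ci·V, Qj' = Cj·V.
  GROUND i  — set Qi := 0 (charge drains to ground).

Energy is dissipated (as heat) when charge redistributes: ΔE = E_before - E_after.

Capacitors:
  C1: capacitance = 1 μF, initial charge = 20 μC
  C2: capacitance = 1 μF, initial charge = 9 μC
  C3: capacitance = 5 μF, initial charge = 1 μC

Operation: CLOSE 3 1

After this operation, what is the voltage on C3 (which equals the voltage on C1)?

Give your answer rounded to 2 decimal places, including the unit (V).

Initial: C1(1μF, Q=20μC, V=20.00V), C2(1μF, Q=9μC, V=9.00V), C3(5μF, Q=1μC, V=0.20V)
Op 1: CLOSE 3-1: Q_total=21.00, C_total=6.00, V=3.50; Q3=17.50, Q1=3.50; dissipated=163.350

Answer: 3.50 V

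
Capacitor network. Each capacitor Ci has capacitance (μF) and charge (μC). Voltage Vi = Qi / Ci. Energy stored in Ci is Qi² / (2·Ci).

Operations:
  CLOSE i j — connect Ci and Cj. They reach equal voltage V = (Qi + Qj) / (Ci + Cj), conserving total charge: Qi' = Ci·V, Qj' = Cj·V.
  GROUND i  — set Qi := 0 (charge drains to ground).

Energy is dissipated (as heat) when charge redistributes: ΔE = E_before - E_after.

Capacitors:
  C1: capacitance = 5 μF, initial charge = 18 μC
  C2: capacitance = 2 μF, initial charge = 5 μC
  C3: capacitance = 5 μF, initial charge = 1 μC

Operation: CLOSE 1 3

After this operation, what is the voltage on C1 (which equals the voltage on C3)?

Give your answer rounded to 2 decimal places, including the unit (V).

Answer: 1.90 V

Derivation:
Initial: C1(5μF, Q=18μC, V=3.60V), C2(2μF, Q=5μC, V=2.50V), C3(5μF, Q=1μC, V=0.20V)
Op 1: CLOSE 1-3: Q_total=19.00, C_total=10.00, V=1.90; Q1=9.50, Q3=9.50; dissipated=14.450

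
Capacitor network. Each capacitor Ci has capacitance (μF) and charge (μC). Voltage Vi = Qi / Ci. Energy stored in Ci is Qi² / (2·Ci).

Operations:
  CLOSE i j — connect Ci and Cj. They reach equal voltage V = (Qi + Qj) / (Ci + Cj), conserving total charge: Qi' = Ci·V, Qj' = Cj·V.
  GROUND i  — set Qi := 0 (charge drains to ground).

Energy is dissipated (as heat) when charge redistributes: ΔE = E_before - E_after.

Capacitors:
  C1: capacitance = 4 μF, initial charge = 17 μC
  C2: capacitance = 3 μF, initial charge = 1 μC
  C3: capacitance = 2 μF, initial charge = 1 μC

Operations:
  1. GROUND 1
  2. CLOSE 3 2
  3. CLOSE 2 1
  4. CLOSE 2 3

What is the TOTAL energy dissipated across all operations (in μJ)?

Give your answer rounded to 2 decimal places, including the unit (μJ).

Initial: C1(4μF, Q=17μC, V=4.25V), C2(3μF, Q=1μC, V=0.33V), C3(2μF, Q=1μC, V=0.50V)
Op 1: GROUND 1: Q1=0; energy lost=36.125
Op 2: CLOSE 3-2: Q_total=2.00, C_total=5.00, V=0.40; Q3=0.80, Q2=1.20; dissipated=0.017
Op 3: CLOSE 2-1: Q_total=1.20, C_total=7.00, V=0.17; Q2=0.51, Q1=0.69; dissipated=0.137
Op 4: CLOSE 2-3: Q_total=1.31, C_total=5.00, V=0.26; Q2=0.79, Q3=0.53; dissipated=0.031
Total dissipated: 36.310 μJ

Answer: 36.31 μJ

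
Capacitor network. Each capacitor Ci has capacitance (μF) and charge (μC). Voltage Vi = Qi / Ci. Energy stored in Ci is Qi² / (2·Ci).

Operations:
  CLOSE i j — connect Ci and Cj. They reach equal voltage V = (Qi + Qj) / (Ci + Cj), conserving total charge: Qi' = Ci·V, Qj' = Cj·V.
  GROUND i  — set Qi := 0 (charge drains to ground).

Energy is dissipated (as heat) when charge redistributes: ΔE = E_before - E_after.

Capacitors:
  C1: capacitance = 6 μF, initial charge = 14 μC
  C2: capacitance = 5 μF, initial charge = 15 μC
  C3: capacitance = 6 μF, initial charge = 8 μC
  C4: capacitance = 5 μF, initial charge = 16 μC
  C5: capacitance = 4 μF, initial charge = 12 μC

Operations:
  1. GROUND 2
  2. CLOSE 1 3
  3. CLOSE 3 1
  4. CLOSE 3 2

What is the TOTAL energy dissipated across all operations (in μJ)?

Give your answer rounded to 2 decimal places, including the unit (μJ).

Initial: C1(6μF, Q=14μC, V=2.33V), C2(5μF, Q=15μC, V=3.00V), C3(6μF, Q=8μC, V=1.33V), C4(5μF, Q=16μC, V=3.20V), C5(4μF, Q=12μC, V=3.00V)
Op 1: GROUND 2: Q2=0; energy lost=22.500
Op 2: CLOSE 1-3: Q_total=22.00, C_total=12.00, V=1.83; Q1=11.00, Q3=11.00; dissipated=1.500
Op 3: CLOSE 3-1: Q_total=22.00, C_total=12.00, V=1.83; Q3=11.00, Q1=11.00; dissipated=0.000
Op 4: CLOSE 3-2: Q_total=11.00, C_total=11.00, V=1.00; Q3=6.00, Q2=5.00; dissipated=4.583
Total dissipated: 28.583 μJ

Answer: 28.58 μJ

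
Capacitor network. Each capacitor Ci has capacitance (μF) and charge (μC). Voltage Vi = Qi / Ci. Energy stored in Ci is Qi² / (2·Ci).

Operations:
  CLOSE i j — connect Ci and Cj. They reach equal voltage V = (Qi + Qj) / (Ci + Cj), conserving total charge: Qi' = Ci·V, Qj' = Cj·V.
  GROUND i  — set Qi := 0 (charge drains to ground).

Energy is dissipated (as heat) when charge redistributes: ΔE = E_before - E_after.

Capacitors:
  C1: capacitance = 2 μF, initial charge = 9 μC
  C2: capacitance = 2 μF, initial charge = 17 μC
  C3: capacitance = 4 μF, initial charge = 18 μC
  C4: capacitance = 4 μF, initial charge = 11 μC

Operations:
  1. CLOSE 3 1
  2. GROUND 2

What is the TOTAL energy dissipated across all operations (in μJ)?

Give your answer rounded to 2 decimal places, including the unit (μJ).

Answer: 72.25 μJ

Derivation:
Initial: C1(2μF, Q=9μC, V=4.50V), C2(2μF, Q=17μC, V=8.50V), C3(4μF, Q=18μC, V=4.50V), C4(4μF, Q=11μC, V=2.75V)
Op 1: CLOSE 3-1: Q_total=27.00, C_total=6.00, V=4.50; Q3=18.00, Q1=9.00; dissipated=0.000
Op 2: GROUND 2: Q2=0; energy lost=72.250
Total dissipated: 72.250 μJ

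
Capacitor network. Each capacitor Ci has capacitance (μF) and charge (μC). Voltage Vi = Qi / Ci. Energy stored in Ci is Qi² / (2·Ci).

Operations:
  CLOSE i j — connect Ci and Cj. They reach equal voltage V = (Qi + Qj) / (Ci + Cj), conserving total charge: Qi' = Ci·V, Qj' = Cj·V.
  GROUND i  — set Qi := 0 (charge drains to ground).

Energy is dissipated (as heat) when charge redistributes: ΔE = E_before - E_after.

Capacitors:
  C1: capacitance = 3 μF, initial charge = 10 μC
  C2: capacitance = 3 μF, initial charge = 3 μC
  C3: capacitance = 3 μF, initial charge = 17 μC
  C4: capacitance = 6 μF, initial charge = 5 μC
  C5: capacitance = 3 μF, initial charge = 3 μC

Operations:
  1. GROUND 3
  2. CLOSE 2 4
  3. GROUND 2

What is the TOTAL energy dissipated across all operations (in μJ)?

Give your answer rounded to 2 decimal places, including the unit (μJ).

Answer: 49.38 μJ

Derivation:
Initial: C1(3μF, Q=10μC, V=3.33V), C2(3μF, Q=3μC, V=1.00V), C3(3μF, Q=17μC, V=5.67V), C4(6μF, Q=5μC, V=0.83V), C5(3μF, Q=3μC, V=1.00V)
Op 1: GROUND 3: Q3=0; energy lost=48.167
Op 2: CLOSE 2-4: Q_total=8.00, C_total=9.00, V=0.89; Q2=2.67, Q4=5.33; dissipated=0.028
Op 3: GROUND 2: Q2=0; energy lost=1.185
Total dissipated: 49.380 μJ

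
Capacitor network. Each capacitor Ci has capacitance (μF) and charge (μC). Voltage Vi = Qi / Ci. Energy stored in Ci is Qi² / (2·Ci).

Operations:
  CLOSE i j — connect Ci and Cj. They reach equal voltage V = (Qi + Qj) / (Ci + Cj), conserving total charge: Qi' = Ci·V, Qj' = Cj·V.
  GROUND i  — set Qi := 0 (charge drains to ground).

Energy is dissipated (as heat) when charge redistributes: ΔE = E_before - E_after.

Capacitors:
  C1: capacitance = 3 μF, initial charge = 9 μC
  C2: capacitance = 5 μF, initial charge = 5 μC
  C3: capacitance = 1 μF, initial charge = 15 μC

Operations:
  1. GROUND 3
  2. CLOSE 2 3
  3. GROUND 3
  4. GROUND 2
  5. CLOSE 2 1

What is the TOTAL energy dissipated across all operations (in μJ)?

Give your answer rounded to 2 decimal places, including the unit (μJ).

Initial: C1(3μF, Q=9μC, V=3.00V), C2(5μF, Q=5μC, V=1.00V), C3(1μF, Q=15μC, V=15.00V)
Op 1: GROUND 3: Q3=0; energy lost=112.500
Op 2: CLOSE 2-3: Q_total=5.00, C_total=6.00, V=0.83; Q2=4.17, Q3=0.83; dissipated=0.417
Op 3: GROUND 3: Q3=0; energy lost=0.347
Op 4: GROUND 2: Q2=0; energy lost=1.736
Op 5: CLOSE 2-1: Q_total=9.00, C_total=8.00, V=1.12; Q2=5.62, Q1=3.38; dissipated=8.438
Total dissipated: 123.438 μJ

Answer: 123.44 μJ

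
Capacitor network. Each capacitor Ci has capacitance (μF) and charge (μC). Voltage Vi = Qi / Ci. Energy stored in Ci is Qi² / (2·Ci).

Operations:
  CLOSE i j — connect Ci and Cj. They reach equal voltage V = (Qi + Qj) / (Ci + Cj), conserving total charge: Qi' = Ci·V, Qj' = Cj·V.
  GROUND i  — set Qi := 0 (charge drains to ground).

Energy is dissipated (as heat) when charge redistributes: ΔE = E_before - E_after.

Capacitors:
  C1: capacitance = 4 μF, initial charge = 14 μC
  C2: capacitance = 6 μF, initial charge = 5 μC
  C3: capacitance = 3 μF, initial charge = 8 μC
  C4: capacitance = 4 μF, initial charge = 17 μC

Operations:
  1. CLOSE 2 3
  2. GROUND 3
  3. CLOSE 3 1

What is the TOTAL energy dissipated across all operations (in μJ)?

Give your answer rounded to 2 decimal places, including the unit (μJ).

Initial: C1(4μF, Q=14μC, V=3.50V), C2(6μF, Q=5μC, V=0.83V), C3(3μF, Q=8μC, V=2.67V), C4(4μF, Q=17μC, V=4.25V)
Op 1: CLOSE 2-3: Q_total=13.00, C_total=9.00, V=1.44; Q2=8.67, Q3=4.33; dissipated=3.361
Op 2: GROUND 3: Q3=0; energy lost=3.130
Op 3: CLOSE 3-1: Q_total=14.00, C_total=7.00, V=2.00; Q3=6.00, Q1=8.00; dissipated=10.500
Total dissipated: 16.991 μJ

Answer: 16.99 μJ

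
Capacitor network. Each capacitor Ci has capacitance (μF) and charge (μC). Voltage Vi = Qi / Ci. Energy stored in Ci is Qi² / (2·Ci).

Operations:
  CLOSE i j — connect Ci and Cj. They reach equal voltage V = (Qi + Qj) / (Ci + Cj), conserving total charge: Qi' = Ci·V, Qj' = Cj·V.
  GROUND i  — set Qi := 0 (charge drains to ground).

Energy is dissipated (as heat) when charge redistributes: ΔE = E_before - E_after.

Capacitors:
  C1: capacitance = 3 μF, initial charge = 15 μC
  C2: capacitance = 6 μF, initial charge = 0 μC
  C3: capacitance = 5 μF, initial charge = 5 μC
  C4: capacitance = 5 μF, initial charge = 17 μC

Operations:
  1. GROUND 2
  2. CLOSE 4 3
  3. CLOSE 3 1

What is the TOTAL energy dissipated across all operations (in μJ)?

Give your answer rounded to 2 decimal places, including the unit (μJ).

Initial: C1(3μF, Q=15μC, V=5.00V), C2(6μF, Q=0μC, V=0.00V), C3(5μF, Q=5μC, V=1.00V), C4(5μF, Q=17μC, V=3.40V)
Op 1: GROUND 2: Q2=0; energy lost=0.000
Op 2: CLOSE 4-3: Q_total=22.00, C_total=10.00, V=2.20; Q4=11.00, Q3=11.00; dissipated=7.200
Op 3: CLOSE 3-1: Q_total=26.00, C_total=8.00, V=3.25; Q3=16.25, Q1=9.75; dissipated=7.350
Total dissipated: 14.550 μJ

Answer: 14.55 μJ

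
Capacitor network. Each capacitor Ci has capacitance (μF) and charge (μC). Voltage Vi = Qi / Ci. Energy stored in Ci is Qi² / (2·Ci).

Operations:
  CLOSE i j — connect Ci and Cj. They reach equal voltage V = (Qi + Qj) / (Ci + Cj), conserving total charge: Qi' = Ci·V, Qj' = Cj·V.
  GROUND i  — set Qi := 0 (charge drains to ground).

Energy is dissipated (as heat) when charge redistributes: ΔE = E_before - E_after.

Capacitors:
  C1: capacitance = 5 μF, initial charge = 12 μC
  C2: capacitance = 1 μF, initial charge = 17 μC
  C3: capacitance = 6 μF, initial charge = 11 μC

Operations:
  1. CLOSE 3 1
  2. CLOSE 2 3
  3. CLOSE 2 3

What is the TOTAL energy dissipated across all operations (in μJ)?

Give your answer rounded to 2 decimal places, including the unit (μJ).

Initial: C1(5μF, Q=12μC, V=2.40V), C2(1μF, Q=17μC, V=17.00V), C3(6μF, Q=11μC, V=1.83V)
Op 1: CLOSE 3-1: Q_total=23.00, C_total=11.00, V=2.09; Q3=12.55, Q1=10.45; dissipated=0.438
Op 2: CLOSE 2-3: Q_total=29.55, C_total=7.00, V=4.22; Q2=4.22, Q3=25.32; dissipated=95.263
Op 3: CLOSE 2-3: Q_total=29.55, C_total=7.00, V=4.22; Q2=4.22, Q3=25.32; dissipated=0.000
Total dissipated: 95.701 μJ

Answer: 95.70 μJ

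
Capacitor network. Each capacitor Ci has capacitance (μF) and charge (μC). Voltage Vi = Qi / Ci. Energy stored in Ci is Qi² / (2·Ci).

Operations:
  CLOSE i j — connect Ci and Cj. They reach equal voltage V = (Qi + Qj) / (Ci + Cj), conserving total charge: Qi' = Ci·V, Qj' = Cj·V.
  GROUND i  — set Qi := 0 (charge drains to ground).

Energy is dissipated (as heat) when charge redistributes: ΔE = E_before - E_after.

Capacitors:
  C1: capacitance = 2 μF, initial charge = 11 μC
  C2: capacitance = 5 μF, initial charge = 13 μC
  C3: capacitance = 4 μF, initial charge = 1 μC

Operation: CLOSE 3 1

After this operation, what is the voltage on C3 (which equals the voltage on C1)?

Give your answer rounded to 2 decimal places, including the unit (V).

Initial: C1(2μF, Q=11μC, V=5.50V), C2(5μF, Q=13μC, V=2.60V), C3(4μF, Q=1μC, V=0.25V)
Op 1: CLOSE 3-1: Q_total=12.00, C_total=6.00, V=2.00; Q3=8.00, Q1=4.00; dissipated=18.375

Answer: 2.00 V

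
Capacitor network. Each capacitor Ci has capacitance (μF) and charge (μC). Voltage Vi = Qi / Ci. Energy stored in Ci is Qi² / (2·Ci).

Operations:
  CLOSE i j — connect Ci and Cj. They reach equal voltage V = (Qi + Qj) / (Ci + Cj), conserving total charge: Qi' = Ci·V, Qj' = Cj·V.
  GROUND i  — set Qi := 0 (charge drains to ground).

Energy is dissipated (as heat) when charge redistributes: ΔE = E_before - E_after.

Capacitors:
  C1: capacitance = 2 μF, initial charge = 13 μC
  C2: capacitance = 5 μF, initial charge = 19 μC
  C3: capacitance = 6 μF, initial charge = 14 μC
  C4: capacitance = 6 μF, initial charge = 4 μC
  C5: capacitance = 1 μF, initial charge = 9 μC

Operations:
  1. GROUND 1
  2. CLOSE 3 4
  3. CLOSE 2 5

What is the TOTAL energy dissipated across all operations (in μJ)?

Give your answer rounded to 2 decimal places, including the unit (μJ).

Initial: C1(2μF, Q=13μC, V=6.50V), C2(5μF, Q=19μC, V=3.80V), C3(6μF, Q=14μC, V=2.33V), C4(6μF, Q=4μC, V=0.67V), C5(1μF, Q=9μC, V=9.00V)
Op 1: GROUND 1: Q1=0; energy lost=42.250
Op 2: CLOSE 3-4: Q_total=18.00, C_total=12.00, V=1.50; Q3=9.00, Q4=9.00; dissipated=4.167
Op 3: CLOSE 2-5: Q_total=28.00, C_total=6.00, V=4.67; Q2=23.33, Q5=4.67; dissipated=11.267
Total dissipated: 57.683 μJ

Answer: 57.68 μJ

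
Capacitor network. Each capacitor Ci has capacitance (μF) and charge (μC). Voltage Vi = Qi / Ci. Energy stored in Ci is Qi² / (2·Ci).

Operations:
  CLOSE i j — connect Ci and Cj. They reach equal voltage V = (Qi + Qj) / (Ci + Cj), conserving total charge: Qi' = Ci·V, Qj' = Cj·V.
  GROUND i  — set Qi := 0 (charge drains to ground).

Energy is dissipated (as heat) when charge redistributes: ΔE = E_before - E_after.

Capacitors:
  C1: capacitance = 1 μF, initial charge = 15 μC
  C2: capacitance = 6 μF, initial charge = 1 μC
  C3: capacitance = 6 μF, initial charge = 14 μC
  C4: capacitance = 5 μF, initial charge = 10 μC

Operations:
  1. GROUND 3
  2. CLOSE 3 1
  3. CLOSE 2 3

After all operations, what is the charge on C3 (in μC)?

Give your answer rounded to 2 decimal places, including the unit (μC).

Answer: 6.93 μC

Derivation:
Initial: C1(1μF, Q=15μC, V=15.00V), C2(6μF, Q=1μC, V=0.17V), C3(6μF, Q=14μC, V=2.33V), C4(5μF, Q=10μC, V=2.00V)
Op 1: GROUND 3: Q3=0; energy lost=16.333
Op 2: CLOSE 3-1: Q_total=15.00, C_total=7.00, V=2.14; Q3=12.86, Q1=2.14; dissipated=96.429
Op 3: CLOSE 2-3: Q_total=13.86, C_total=12.00, V=1.15; Q2=6.93, Q3=6.93; dissipated=5.858
Final charges: Q1=2.14, Q2=6.93, Q3=6.93, Q4=10.00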